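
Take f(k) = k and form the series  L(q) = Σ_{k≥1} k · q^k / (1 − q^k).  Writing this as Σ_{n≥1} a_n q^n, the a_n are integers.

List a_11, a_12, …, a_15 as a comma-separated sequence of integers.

d|11:{1,11}  Σf=1+11=12
d|12:{1,2,3,4,6,12}  Σf=1+2+3+4+6+12=28
d|13:{13,1}  Σf=13+1=14
n=14: 14·1 7·2 2·7 1·14  f→[14+7+2+1]=24
d|15:{15,5,3,1}  Σf=15+5+3+1=24

12, 28, 14, 24, 24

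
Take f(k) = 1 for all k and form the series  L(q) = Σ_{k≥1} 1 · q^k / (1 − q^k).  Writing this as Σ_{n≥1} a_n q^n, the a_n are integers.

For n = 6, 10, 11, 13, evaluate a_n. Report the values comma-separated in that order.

q^6  k|6↦f(k): 1:1 2:1 3:1 6:1  a_6=4
d|10:{10,5,2,1}  Σf=1+1+1+1=4
d|11:{11,1}  Σf=1+1=2
d|13:{1,13}  Σf=1+1=2

4, 4, 2, 2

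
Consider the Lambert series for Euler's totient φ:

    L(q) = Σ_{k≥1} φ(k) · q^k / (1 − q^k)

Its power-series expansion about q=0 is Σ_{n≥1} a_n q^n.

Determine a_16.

n=16: 1·16 2·8 4·4 8·2 16·1  φ→[1+1+2+4+8]=16

a_16 = 16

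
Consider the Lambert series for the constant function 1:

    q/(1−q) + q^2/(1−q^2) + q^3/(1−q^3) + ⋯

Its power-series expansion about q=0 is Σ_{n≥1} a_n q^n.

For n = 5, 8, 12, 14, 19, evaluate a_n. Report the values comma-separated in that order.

2, 4, 6, 4, 2

d|5:{5,1}  Σf=1+1=2
d|8:{1,2,4,8}  Σf=1+1+1+1=4
n=12: 1·12 2·6 3·4 4·3 6·2 12·1  f→[1+1+1+1+1+1]=6
n=14: 1·14 2·7 7·2 14·1  f→[1+1+1+1]=4
n=19: 19·1 1·19  f→[1+1]=2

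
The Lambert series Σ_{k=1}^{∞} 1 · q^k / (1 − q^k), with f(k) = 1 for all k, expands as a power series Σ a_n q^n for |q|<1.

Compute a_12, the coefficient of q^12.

a_12 = 6

n=12: 12·1 6·2 4·3 3·4 2·6 1·12  f→[1+1+1+1+1+1]=6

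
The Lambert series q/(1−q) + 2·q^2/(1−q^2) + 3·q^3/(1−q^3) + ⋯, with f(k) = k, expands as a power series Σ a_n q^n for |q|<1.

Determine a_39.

[q^39] f(39)=39,f(13)=13,f(3)=3,f(1)=1 ⇒ 56

a_39 = 56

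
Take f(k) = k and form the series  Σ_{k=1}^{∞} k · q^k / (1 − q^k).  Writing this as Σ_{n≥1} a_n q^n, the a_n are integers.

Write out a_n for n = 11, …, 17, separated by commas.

d|11:{11,1}  Σf=11+1=12
n=12: 1·12 2·6 3·4 4·3 6·2 12·1  f→[1+2+3+4+6+12]=28
[q^13] f(1)=1,f(13)=13 ⇒ 14
d|14:{14,7,2,1}  Σf=14+7+2+1=24
d|15:{1,3,5,15}  Σf=1+3+5+15=24
n=16: 16·1 8·2 4·4 2·8 1·16  f→[16+8+4+2+1]=31
[q^17] f(17)=17,f(1)=1 ⇒ 18

12, 28, 14, 24, 24, 31, 18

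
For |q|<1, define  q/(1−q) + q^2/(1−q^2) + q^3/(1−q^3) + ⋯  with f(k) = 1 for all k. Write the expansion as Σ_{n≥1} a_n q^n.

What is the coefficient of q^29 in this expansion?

a_29 = 2

[q^29] f(1)=1,f(29)=1 ⇒ 2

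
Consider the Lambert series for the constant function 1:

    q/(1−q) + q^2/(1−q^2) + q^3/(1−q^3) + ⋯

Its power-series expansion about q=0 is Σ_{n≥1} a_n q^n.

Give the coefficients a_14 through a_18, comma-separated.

d|14:{1,2,7,14}  Σf=1+1+1+1=4
[q^15] f(15)=1,f(5)=1,f(3)=1,f(1)=1 ⇒ 4
q^16  k|16↦f(k): 16:1 8:1 4:1 2:1 1:1  a_16=5
n=17: 17·1 1·17  f→[1+1]=2
d|18:{18,9,6,3,2,1}  Σf=1+1+1+1+1+1=6

4, 4, 5, 2, 6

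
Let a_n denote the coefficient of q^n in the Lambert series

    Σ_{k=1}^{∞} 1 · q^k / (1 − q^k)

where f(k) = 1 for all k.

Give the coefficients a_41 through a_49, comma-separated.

d|41:{41,1}  Σf=1+1=2
[q^42] f(42)=1,f(21)=1,f(14)=1,f(7)=1,f(6)=1,f(3)=1,f(2)=1,f(1)=1 ⇒ 8
n=43: 43·1 1·43  f→[1+1]=2
q^44  k|44↦f(k): 1:1 2:1 4:1 11:1 22:1 44:1  a_44=6
[q^45] f(45)=1,f(15)=1,f(9)=1,f(5)=1,f(3)=1,f(1)=1 ⇒ 6
n=46: 46·1 23·2 2·23 1·46  f→[1+1+1+1]=4
d|47:{1,47}  Σf=1+1=2
[q^48] f(48)=1,f(24)=1,f(16)=1,f(12)=1,f(8)=1,f(6)=1,f(4)=1,f(3)=1,f(2)=1,f(1)=1 ⇒ 10
q^49  k|49↦f(k): 49:1 7:1 1:1  a_49=3

2, 8, 2, 6, 6, 4, 2, 10, 3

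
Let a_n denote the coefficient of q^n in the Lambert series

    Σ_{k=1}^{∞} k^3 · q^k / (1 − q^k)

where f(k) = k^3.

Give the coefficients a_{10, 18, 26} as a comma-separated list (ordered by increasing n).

d|10:{1,2,5,10}  Σf=1+8+125+1000=1134
n=18: 18·1 9·2 6·3 3·6 2·9 1·18  f→[5832+729+216+27+8+1]=6813
q^26  k|26↦f(k): 1:1 2:8 13:2197 26:17576  a_26=19782

1134, 6813, 19782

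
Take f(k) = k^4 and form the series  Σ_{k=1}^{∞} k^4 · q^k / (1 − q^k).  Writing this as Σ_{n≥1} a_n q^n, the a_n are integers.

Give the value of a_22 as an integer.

q^22  k|22↦f(k): 22:234256 11:14641 2:16 1:1  a_22=248914

a_22 = 248914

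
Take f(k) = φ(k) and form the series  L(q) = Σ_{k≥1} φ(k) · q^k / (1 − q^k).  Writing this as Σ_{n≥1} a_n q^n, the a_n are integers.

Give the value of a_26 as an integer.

q^26  k|26↦φ(k): 26:12 13:12 2:1 1:1  a_26=26

a_26 = 26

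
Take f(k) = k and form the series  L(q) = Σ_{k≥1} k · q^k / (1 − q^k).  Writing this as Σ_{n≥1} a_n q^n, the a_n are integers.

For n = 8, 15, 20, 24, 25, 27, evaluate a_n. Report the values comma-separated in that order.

15, 24, 42, 60, 31, 40

q^8  k|8↦f(k): 1:1 2:2 4:4 8:8  a_8=15
q^15  k|15↦f(k): 1:1 3:3 5:5 15:15  a_15=24
q^20  k|20↦f(k): 20:20 10:10 5:5 4:4 2:2 1:1  a_20=42
d|24:{24,12,8,6,4,3,2,1}  Σf=24+12+8+6+4+3+2+1=60
q^25  k|25↦f(k): 25:25 5:5 1:1  a_25=31
q^27  k|27↦f(k): 1:1 3:3 9:9 27:27  a_27=40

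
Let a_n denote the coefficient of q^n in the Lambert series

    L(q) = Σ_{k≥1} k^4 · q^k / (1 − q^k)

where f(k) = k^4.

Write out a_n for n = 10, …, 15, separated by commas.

q^10  k|10↦f(k): 10:10000 5:625 2:16 1:1  a_10=10642
[q^11] f(11)=14641,f(1)=1 ⇒ 14642
[q^12] f(1)=1,f(2)=16,f(3)=81,f(4)=256,f(6)=1296,f(12)=20736 ⇒ 22386
[q^13] f(13)=28561,f(1)=1 ⇒ 28562
q^14  k|14↦f(k): 14:38416 7:2401 2:16 1:1  a_14=40834
d|15:{15,5,3,1}  Σf=50625+625+81+1=51332

10642, 14642, 22386, 28562, 40834, 51332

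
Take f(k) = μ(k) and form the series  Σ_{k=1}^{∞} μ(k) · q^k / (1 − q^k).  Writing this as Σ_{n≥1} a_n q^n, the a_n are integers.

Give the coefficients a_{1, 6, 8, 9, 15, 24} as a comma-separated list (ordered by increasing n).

1, 0, 0, 0, 0, 0

[q^1] μ(1)=1 ⇒ 1
[q^6] μ(6)=1,μ(3)=-1,μ(2)=-1,μ(1)=1 ⇒ 0
n=8: 1·8 2·4 4·2 8·1  μ→[1+(-1)+0+0]=0
d|9:{9,3,1}  Σμ=0+(-1)+1=0
[q^15] μ(15)=1,μ(5)=-1,μ(3)=-1,μ(1)=1 ⇒ 0
q^24  k|24↦μ(k): 24:0 12:0 8:0 6:1 4:0 3:-1 2:-1 1:1  a_24=0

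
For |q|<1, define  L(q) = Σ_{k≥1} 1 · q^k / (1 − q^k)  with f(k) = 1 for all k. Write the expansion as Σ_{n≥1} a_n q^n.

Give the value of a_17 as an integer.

d|17:{1,17}  Σf=1+1=2

a_17 = 2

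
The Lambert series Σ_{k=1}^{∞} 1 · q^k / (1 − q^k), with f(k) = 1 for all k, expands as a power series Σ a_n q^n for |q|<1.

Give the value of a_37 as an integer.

d|37:{1,37}  Σf=1+1=2

a_37 = 2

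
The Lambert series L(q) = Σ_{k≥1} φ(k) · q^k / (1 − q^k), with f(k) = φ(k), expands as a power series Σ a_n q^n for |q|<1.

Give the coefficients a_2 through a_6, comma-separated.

q^2  k|2↦φ(k): 1:1 2:1  a_2=2
q^3  k|3↦φ(k): 3:2 1:1  a_3=3
n=4: 1·4 2·2 4·1  φ→[1+1+2]=4
n=5: 1·5 5·1  φ→[1+4]=5
d|6:{6,3,2,1}  Σφ=2+2+1+1=6

2, 3, 4, 5, 6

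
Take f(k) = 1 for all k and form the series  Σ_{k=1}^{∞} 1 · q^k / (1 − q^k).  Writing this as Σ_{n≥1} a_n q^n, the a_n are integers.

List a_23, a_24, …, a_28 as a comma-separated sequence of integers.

q^23  k|23↦f(k): 1:1 23:1  a_23=2
[q^24] f(24)=1,f(12)=1,f(8)=1,f(6)=1,f(4)=1,f(3)=1,f(2)=1,f(1)=1 ⇒ 8
q^25  k|25↦f(k): 1:1 5:1 25:1  a_25=3
[q^26] f(1)=1,f(2)=1,f(13)=1,f(26)=1 ⇒ 4
n=27: 1·27 3·9 9·3 27·1  f→[1+1+1+1]=4
q^28  k|28↦f(k): 28:1 14:1 7:1 4:1 2:1 1:1  a_28=6

2, 8, 3, 4, 4, 6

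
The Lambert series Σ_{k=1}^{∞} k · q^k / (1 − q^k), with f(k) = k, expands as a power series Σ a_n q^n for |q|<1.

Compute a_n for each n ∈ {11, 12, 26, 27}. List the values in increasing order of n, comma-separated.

q^11  k|11↦f(k): 11:11 1:1  a_11=12
n=12: 12·1 6·2 4·3 3·4 2·6 1·12  f→[12+6+4+3+2+1]=28
[q^26] f(1)=1,f(2)=2,f(13)=13,f(26)=26 ⇒ 42
[q^27] f(27)=27,f(9)=9,f(3)=3,f(1)=1 ⇒ 40

12, 28, 42, 40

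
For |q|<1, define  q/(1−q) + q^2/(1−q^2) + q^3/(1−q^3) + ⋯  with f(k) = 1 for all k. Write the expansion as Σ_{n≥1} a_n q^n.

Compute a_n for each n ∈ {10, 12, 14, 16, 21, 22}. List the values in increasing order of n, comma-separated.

q^10  k|10↦f(k): 10:1 5:1 2:1 1:1  a_10=4
n=12: 1·12 2·6 3·4 4·3 6·2 12·1  f→[1+1+1+1+1+1]=6
q^14  k|14↦f(k): 14:1 7:1 2:1 1:1  a_14=4
q^16  k|16↦f(k): 16:1 8:1 4:1 2:1 1:1  a_16=5
d|21:{21,7,3,1}  Σf=1+1+1+1=4
[q^22] f(22)=1,f(11)=1,f(2)=1,f(1)=1 ⇒ 4

4, 6, 4, 5, 4, 4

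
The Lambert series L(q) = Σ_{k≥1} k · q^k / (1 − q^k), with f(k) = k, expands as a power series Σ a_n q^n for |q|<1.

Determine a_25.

a_25 = 31

n=25: 1·25 5·5 25·1  f→[1+5+25]=31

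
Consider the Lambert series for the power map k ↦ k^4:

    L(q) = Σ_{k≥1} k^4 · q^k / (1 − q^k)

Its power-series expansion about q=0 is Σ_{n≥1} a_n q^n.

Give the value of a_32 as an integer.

n=32: 1·32 2·16 4·8 8·4 16·2 32·1  f→[1+16+256+4096+65536+1048576]=1118481

a_32 = 1118481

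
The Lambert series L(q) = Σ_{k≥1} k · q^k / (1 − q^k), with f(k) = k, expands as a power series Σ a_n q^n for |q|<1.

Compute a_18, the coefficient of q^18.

[q^18] f(1)=1,f(2)=2,f(3)=3,f(6)=6,f(9)=9,f(18)=18 ⇒ 39

a_18 = 39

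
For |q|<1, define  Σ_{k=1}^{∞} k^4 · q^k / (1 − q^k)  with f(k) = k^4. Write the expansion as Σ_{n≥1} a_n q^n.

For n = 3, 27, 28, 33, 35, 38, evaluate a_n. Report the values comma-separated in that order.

82, 538084, 655746, 1200644, 1503652, 2215474

q^3  k|3↦f(k): 3:81 1:1  a_3=82
n=27: 1·27 3·9 9·3 27·1  f→[1+81+6561+531441]=538084
n=28: 28·1 14·2 7·4 4·7 2·14 1·28  f→[614656+38416+2401+256+16+1]=655746
d|33:{33,11,3,1}  Σf=1185921+14641+81+1=1200644
n=35: 1·35 5·7 7·5 35·1  f→[1+625+2401+1500625]=1503652
d|38:{1,2,19,38}  Σf=1+16+130321+2085136=2215474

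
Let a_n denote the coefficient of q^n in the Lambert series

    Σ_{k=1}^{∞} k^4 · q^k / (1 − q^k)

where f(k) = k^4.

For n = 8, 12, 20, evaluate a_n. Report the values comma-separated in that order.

n=8: 8·1 4·2 2·4 1·8  f→[4096+256+16+1]=4369
[q^12] f(1)=1,f(2)=16,f(3)=81,f(4)=256,f(6)=1296,f(12)=20736 ⇒ 22386
[q^20] f(1)=1,f(2)=16,f(4)=256,f(5)=625,f(10)=10000,f(20)=160000 ⇒ 170898

4369, 22386, 170898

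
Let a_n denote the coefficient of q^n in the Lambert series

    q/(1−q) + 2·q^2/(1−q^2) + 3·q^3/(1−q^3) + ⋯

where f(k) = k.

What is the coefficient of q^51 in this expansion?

n=51: 51·1 17·3 3·17 1·51  f→[51+17+3+1]=72

a_51 = 72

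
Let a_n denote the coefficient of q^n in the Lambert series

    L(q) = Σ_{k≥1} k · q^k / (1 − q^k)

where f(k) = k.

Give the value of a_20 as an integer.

a_20 = 42

q^20  k|20↦f(k): 1:1 2:2 4:4 5:5 10:10 20:20  a_20=42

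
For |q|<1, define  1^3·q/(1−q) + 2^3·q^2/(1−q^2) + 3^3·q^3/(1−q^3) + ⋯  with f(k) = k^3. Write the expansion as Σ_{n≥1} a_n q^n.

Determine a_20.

d|20:{1,2,4,5,10,20}  Σf=1+8+64+125+1000+8000=9198

a_20 = 9198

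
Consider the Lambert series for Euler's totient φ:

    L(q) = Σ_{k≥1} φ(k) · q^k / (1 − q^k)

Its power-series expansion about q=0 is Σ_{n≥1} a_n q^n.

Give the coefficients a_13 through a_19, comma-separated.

q^13  k|13↦φ(k): 13:12 1:1  a_13=13
q^14  k|14↦φ(k): 14:6 7:6 2:1 1:1  a_14=14
[q^15] φ(1)=1,φ(3)=2,φ(5)=4,φ(15)=8 ⇒ 15
d|16:{1,2,4,8,16}  Σφ=1+1+2+4+8=16
d|17:{17,1}  Σφ=16+1=17
d|18:{18,9,6,3,2,1}  Σφ=6+6+2+2+1+1=18
q^19  k|19↦φ(k): 19:18 1:1  a_19=19

13, 14, 15, 16, 17, 18, 19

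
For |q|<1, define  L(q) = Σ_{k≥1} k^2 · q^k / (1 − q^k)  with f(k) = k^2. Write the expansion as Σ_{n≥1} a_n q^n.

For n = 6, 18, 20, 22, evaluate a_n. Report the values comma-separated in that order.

50, 455, 546, 610

d|6:{1,2,3,6}  Σf=1+4+9+36=50
q^18  k|18↦f(k): 18:324 9:81 6:36 3:9 2:4 1:1  a_18=455
d|20:{20,10,5,4,2,1}  Σf=400+100+25+16+4+1=546
n=22: 22·1 11·2 2·11 1·22  f→[484+121+4+1]=610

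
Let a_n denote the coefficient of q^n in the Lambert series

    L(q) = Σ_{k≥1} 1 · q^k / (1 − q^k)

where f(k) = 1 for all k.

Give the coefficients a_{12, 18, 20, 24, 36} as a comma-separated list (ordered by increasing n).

[q^12] f(12)=1,f(6)=1,f(4)=1,f(3)=1,f(2)=1,f(1)=1 ⇒ 6
d|18:{18,9,6,3,2,1}  Σf=1+1+1+1+1+1=6
n=20: 1·20 2·10 4·5 5·4 10·2 20·1  f→[1+1+1+1+1+1]=6
d|24:{24,12,8,6,4,3,2,1}  Σf=1+1+1+1+1+1+1+1=8
n=36: 1·36 2·18 3·12 4·9 6·6 9·4 12·3 18·2 36·1  f→[1+1+1+1+1+1+1+1+1]=9

6, 6, 6, 8, 9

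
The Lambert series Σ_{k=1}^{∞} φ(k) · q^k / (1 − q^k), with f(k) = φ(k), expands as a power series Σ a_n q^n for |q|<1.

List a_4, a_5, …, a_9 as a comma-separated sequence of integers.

[q^4] φ(4)=2,φ(2)=1,φ(1)=1 ⇒ 4
n=5: 1·5 5·1  φ→[1+4]=5
d|6:{1,2,3,6}  Σφ=1+1+2+2=6
[q^7] φ(7)=6,φ(1)=1 ⇒ 7
d|8:{1,2,4,8}  Σφ=1+1+2+4=8
[q^9] φ(1)=1,φ(3)=2,φ(9)=6 ⇒ 9

4, 5, 6, 7, 8, 9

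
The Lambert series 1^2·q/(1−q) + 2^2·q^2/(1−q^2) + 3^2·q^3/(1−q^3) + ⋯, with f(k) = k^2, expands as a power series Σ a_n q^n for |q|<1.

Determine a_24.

a_24 = 850

d|24:{24,12,8,6,4,3,2,1}  Σf=576+144+64+36+16+9+4+1=850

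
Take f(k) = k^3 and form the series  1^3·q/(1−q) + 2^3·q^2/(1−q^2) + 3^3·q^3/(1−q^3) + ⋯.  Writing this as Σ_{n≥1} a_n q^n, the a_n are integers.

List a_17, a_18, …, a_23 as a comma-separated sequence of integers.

d|17:{1,17}  Σf=1+4913=4914
d|18:{18,9,6,3,2,1}  Σf=5832+729+216+27+8+1=6813
q^19  k|19↦f(k): 1:1 19:6859  a_19=6860
n=20: 20·1 10·2 5·4 4·5 2·10 1·20  f→[8000+1000+125+64+8+1]=9198
n=21: 1·21 3·7 7·3 21·1  f→[1+27+343+9261]=9632
[q^22] f(1)=1,f(2)=8,f(11)=1331,f(22)=10648 ⇒ 11988
q^23  k|23↦f(k): 1:1 23:12167  a_23=12168

4914, 6813, 6860, 9198, 9632, 11988, 12168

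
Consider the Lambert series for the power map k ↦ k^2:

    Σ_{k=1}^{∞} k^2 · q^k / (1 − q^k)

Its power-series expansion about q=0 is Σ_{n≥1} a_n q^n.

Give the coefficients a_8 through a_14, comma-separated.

q^8  k|8↦f(k): 1:1 2:4 4:16 8:64  a_8=85
q^9  k|9↦f(k): 9:81 3:9 1:1  a_9=91
[q^10] f(1)=1,f(2)=4,f(5)=25,f(10)=100 ⇒ 130
[q^11] f(11)=121,f(1)=1 ⇒ 122
d|12:{12,6,4,3,2,1}  Σf=144+36+16+9+4+1=210
q^13  k|13↦f(k): 13:169 1:1  a_13=170
q^14  k|14↦f(k): 14:196 7:49 2:4 1:1  a_14=250

85, 91, 130, 122, 210, 170, 250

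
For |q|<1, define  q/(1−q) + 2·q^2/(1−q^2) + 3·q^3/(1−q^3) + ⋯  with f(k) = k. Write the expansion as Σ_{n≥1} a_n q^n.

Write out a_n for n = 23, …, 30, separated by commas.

d|23:{1,23}  Σf=1+23=24
d|24:{24,12,8,6,4,3,2,1}  Σf=24+12+8+6+4+3+2+1=60
[q^25] f(1)=1,f(5)=5,f(25)=25 ⇒ 31
q^26  k|26↦f(k): 26:26 13:13 2:2 1:1  a_26=42
q^27  k|27↦f(k): 1:1 3:3 9:9 27:27  a_27=40
[q^28] f(28)=28,f(14)=14,f(7)=7,f(4)=4,f(2)=2,f(1)=1 ⇒ 56
n=29: 29·1 1·29  f→[29+1]=30
q^30  k|30↦f(k): 1:1 2:2 3:3 5:5 6:6 10:10 15:15 30:30  a_30=72

24, 60, 31, 42, 40, 56, 30, 72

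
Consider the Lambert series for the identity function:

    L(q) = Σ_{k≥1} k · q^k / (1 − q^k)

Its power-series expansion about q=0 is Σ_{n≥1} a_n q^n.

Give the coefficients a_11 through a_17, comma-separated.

12, 28, 14, 24, 24, 31, 18

d|11:{11,1}  Σf=11+1=12
q^12  k|12↦f(k): 1:1 2:2 3:3 4:4 6:6 12:12  a_12=28
[q^13] f(1)=1,f(13)=13 ⇒ 14
n=14: 1·14 2·7 7·2 14·1  f→[1+2+7+14]=24
q^15  k|15↦f(k): 1:1 3:3 5:5 15:15  a_15=24
[q^16] f(1)=1,f(2)=2,f(4)=4,f(8)=8,f(16)=16 ⇒ 31
q^17  k|17↦f(k): 17:17 1:1  a_17=18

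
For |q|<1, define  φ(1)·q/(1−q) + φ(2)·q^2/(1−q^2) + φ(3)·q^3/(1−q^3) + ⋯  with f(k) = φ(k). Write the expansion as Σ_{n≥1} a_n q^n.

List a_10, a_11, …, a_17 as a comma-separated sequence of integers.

q^10  k|10↦φ(k): 1:1 2:1 5:4 10:4  a_10=10
n=11: 1·11 11·1  φ→[1+10]=11
[q^12] φ(1)=1,φ(2)=1,φ(3)=2,φ(4)=2,φ(6)=2,φ(12)=4 ⇒ 12
[q^13] φ(1)=1,φ(13)=12 ⇒ 13
q^14  k|14↦φ(k): 1:1 2:1 7:6 14:6  a_14=14
q^15  k|15↦φ(k): 1:1 3:2 5:4 15:8  a_15=15
q^16  k|16↦φ(k): 1:1 2:1 4:2 8:4 16:8  a_16=16
d|17:{1,17}  Σφ=1+16=17

10, 11, 12, 13, 14, 15, 16, 17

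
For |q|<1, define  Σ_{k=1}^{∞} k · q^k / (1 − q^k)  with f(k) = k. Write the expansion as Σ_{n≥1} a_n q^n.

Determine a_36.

n=36: 1·36 2·18 3·12 4·9 6·6 9·4 12·3 18·2 36·1  f→[1+2+3+4+6+9+12+18+36]=91

a_36 = 91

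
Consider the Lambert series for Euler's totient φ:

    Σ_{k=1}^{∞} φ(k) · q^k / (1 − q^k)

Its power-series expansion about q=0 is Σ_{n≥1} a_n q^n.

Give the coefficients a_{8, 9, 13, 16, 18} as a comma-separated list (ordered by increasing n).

q^8  k|8↦φ(k): 8:4 4:2 2:1 1:1  a_8=8
[q^9] φ(1)=1,φ(3)=2,φ(9)=6 ⇒ 9
d|13:{13,1}  Σφ=12+1=13
d|16:{1,2,4,8,16}  Σφ=1+1+2+4+8=16
d|18:{1,2,3,6,9,18}  Σφ=1+1+2+2+6+6=18

8, 9, 13, 16, 18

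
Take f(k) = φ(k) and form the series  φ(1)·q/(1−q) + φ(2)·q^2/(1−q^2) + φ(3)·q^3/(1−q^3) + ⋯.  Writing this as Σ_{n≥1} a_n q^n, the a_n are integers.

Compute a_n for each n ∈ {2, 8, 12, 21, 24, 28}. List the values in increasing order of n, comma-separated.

d|2:{2,1}  Σφ=1+1=2
n=8: 1·8 2·4 4·2 8·1  φ→[1+1+2+4]=8
d|12:{12,6,4,3,2,1}  Σφ=4+2+2+2+1+1=12
n=21: 1·21 3·7 7·3 21·1  φ→[1+2+6+12]=21
[q^24] φ(24)=8,φ(12)=4,φ(8)=4,φ(6)=2,φ(4)=2,φ(3)=2,φ(2)=1,φ(1)=1 ⇒ 24
q^28  k|28↦φ(k): 28:12 14:6 7:6 4:2 2:1 1:1  a_28=28

2, 8, 12, 21, 24, 28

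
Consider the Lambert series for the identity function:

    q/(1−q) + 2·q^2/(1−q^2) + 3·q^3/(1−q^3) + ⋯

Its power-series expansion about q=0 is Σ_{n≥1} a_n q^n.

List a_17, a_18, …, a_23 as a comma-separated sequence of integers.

18, 39, 20, 42, 32, 36, 24

n=17: 1·17 17·1  f→[1+17]=18
q^18  k|18↦f(k): 18:18 9:9 6:6 3:3 2:2 1:1  a_18=39
n=19: 1·19 19·1  f→[1+19]=20
d|20:{20,10,5,4,2,1}  Σf=20+10+5+4+2+1=42
d|21:{1,3,7,21}  Σf=1+3+7+21=32
[q^22] f(1)=1,f(2)=2,f(11)=11,f(22)=22 ⇒ 36
q^23  k|23↦f(k): 23:23 1:1  a_23=24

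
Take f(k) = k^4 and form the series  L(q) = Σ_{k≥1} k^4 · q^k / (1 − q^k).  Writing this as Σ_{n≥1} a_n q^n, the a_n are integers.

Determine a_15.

a_15 = 51332

q^15  k|15↦f(k): 15:50625 5:625 3:81 1:1  a_15=51332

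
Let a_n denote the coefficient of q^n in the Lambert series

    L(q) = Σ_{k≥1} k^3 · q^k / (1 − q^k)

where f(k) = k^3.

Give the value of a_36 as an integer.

[q^36] f(1)=1,f(2)=8,f(3)=27,f(4)=64,f(6)=216,f(9)=729,f(12)=1728,f(18)=5832,f(36)=46656 ⇒ 55261

a_36 = 55261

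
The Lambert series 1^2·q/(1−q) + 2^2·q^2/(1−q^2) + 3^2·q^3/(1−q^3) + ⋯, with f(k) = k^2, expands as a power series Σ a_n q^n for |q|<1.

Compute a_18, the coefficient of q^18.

n=18: 18·1 9·2 6·3 3·6 2·9 1·18  f→[324+81+36+9+4+1]=455

a_18 = 455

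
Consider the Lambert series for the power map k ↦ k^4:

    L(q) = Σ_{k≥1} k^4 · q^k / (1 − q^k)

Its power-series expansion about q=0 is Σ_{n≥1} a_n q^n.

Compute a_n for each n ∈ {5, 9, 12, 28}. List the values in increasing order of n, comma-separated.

626, 6643, 22386, 655746

q^5  k|5↦f(k): 5:625 1:1  a_5=626
n=9: 9·1 3·3 1·9  f→[6561+81+1]=6643
n=12: 1·12 2·6 3·4 4·3 6·2 12·1  f→[1+16+81+256+1296+20736]=22386
n=28: 28·1 14·2 7·4 4·7 2·14 1·28  f→[614656+38416+2401+256+16+1]=655746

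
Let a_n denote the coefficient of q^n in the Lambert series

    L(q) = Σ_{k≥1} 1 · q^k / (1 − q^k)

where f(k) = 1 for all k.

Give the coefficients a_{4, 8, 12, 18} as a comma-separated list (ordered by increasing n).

q^4  k|4↦f(k): 1:1 2:1 4:1  a_4=3
q^8  k|8↦f(k): 1:1 2:1 4:1 8:1  a_8=4
[q^12] f(12)=1,f(6)=1,f(4)=1,f(3)=1,f(2)=1,f(1)=1 ⇒ 6
d|18:{18,9,6,3,2,1}  Σf=1+1+1+1+1+1=6

3, 4, 6, 6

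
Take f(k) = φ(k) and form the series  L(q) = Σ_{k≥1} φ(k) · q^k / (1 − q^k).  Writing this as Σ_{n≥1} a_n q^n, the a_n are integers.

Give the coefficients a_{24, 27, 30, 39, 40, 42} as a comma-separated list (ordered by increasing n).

q^24  k|24↦φ(k): 1:1 2:1 3:2 4:2 6:2 8:4 12:4 24:8  a_24=24
d|27:{1,3,9,27}  Σφ=1+2+6+18=27
d|30:{30,15,10,6,5,3,2,1}  Σφ=8+8+4+2+4+2+1+1=30
[q^39] φ(1)=1,φ(3)=2,φ(13)=12,φ(39)=24 ⇒ 39
q^40  k|40↦φ(k): 40:16 20:8 10:4 8:4 5:4 4:2 2:1 1:1  a_40=40
d|42:{1,2,3,6,7,14,21,42}  Σφ=1+1+2+2+6+6+12+12=42

24, 27, 30, 39, 40, 42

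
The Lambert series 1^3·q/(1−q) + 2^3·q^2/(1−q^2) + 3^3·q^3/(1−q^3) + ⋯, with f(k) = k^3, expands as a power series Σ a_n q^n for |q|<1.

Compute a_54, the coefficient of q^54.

n=54: 54·1 27·2 18·3 9·6 6·9 3·18 2·27 1·54  f→[157464+19683+5832+729+216+27+8+1]=183960

a_54 = 183960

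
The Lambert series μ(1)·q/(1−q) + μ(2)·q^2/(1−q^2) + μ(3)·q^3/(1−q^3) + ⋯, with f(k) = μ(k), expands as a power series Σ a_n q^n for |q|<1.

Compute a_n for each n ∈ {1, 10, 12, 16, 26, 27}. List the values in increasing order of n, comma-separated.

1, 0, 0, 0, 0, 0

n=1: 1·1  μ→[1]=1
d|10:{1,2,5,10}  Σμ=1+(-1)+(-1)+1=0
n=12: 12·1 6·2 4·3 3·4 2·6 1·12  μ→[0+1+0+(-1)+(-1)+1]=0
d|16:{1,2,4,8,16}  Σμ=1+(-1)+0+0+0=0
n=26: 1·26 2·13 13·2 26·1  μ→[1+(-1)+(-1)+1]=0
n=27: 1·27 3·9 9·3 27·1  μ→[1+(-1)+0+0]=0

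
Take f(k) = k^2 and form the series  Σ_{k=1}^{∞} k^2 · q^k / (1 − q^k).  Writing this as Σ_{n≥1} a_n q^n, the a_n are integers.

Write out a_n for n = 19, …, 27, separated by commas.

362, 546, 500, 610, 530, 850, 651, 850, 820

[q^19] f(1)=1,f(19)=361 ⇒ 362
d|20:{20,10,5,4,2,1}  Σf=400+100+25+16+4+1=546
q^21  k|21↦f(k): 1:1 3:9 7:49 21:441  a_21=500
q^22  k|22↦f(k): 22:484 11:121 2:4 1:1  a_22=610
d|23:{23,1}  Σf=529+1=530
[q^24] f(24)=576,f(12)=144,f(8)=64,f(6)=36,f(4)=16,f(3)=9,f(2)=4,f(1)=1 ⇒ 850
q^25  k|25↦f(k): 1:1 5:25 25:625  a_25=651
[q^26] f(26)=676,f(13)=169,f(2)=4,f(1)=1 ⇒ 850
d|27:{1,3,9,27}  Σf=1+9+81+729=820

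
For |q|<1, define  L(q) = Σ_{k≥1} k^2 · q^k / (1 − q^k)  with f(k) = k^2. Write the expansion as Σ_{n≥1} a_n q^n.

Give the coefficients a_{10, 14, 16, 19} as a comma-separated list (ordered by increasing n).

130, 250, 341, 362

[q^10] f(10)=100,f(5)=25,f(2)=4,f(1)=1 ⇒ 130
[q^14] f(14)=196,f(7)=49,f(2)=4,f(1)=1 ⇒ 250
q^16  k|16↦f(k): 1:1 2:4 4:16 8:64 16:256  a_16=341
d|19:{1,19}  Σf=1+361=362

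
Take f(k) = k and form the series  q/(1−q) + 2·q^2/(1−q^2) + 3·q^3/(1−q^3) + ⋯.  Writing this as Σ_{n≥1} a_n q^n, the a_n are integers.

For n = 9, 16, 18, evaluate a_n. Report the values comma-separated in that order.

n=9: 9·1 3·3 1·9  f→[9+3+1]=13
d|16:{1,2,4,8,16}  Σf=1+2+4+8+16=31
q^18  k|18↦f(k): 18:18 9:9 6:6 3:3 2:2 1:1  a_18=39

13, 31, 39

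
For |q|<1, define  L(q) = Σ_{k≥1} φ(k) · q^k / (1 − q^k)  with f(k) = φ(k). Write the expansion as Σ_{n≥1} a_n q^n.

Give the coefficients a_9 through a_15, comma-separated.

[q^9] φ(9)=6,φ(3)=2,φ(1)=1 ⇒ 9
q^10  k|10↦φ(k): 10:4 5:4 2:1 1:1  a_10=10
q^11  k|11↦φ(k): 11:10 1:1  a_11=11
q^12  k|12↦φ(k): 1:1 2:1 3:2 4:2 6:2 12:4  a_12=12
n=13: 13·1 1·13  φ→[12+1]=13
q^14  k|14↦φ(k): 1:1 2:1 7:6 14:6  a_14=14
n=15: 15·1 5·3 3·5 1·15  φ→[8+4+2+1]=15

9, 10, 11, 12, 13, 14, 15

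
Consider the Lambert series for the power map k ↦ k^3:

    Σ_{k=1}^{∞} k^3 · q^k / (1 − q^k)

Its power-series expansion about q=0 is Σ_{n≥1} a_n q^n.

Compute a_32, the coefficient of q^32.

a_32 = 37449

q^32  k|32↦f(k): 32:32768 16:4096 8:512 4:64 2:8 1:1  a_32=37449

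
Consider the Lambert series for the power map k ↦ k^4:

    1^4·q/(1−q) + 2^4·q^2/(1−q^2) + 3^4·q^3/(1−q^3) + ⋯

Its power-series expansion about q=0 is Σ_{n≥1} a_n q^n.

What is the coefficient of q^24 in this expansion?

q^24  k|24↦f(k): 24:331776 12:20736 8:4096 6:1296 4:256 3:81 2:16 1:1  a_24=358258

a_24 = 358258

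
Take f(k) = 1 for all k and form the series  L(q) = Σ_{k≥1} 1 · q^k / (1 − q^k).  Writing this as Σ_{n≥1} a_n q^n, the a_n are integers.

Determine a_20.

a_20 = 6

d|20:{1,2,4,5,10,20}  Σf=1+1+1+1+1+1=6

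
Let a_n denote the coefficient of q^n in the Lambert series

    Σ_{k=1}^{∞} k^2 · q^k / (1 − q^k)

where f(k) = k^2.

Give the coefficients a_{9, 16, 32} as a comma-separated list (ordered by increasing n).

91, 341, 1365

[q^9] f(1)=1,f(3)=9,f(9)=81 ⇒ 91
n=16: 1·16 2·8 4·4 8·2 16·1  f→[1+4+16+64+256]=341
n=32: 32·1 16·2 8·4 4·8 2·16 1·32  f→[1024+256+64+16+4+1]=1365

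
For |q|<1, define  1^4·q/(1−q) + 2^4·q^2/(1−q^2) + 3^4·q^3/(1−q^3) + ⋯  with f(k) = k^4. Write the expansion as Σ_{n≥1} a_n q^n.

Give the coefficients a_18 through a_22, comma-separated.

112931, 130322, 170898, 196964, 248914

d|18:{1,2,3,6,9,18}  Σf=1+16+81+1296+6561+104976=112931
d|19:{1,19}  Σf=1+130321=130322
n=20: 1·20 2·10 4·5 5·4 10·2 20·1  f→[1+16+256+625+10000+160000]=170898
[q^21] f(21)=194481,f(7)=2401,f(3)=81,f(1)=1 ⇒ 196964
q^22  k|22↦f(k): 1:1 2:16 11:14641 22:234256  a_22=248914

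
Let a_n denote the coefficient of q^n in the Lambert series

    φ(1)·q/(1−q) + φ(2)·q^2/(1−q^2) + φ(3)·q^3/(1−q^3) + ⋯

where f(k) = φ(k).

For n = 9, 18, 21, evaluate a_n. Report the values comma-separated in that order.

d|9:{9,3,1}  Σφ=6+2+1=9
q^18  k|18↦φ(k): 18:6 9:6 6:2 3:2 2:1 1:1  a_18=18
[q^21] φ(21)=12,φ(7)=6,φ(3)=2,φ(1)=1 ⇒ 21

9, 18, 21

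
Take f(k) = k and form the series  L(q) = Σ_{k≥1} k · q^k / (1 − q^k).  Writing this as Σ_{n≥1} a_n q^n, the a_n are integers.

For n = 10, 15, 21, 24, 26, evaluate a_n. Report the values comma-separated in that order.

d|10:{1,2,5,10}  Σf=1+2+5+10=18
n=15: 1·15 3·5 5·3 15·1  f→[1+3+5+15]=24
d|21:{21,7,3,1}  Σf=21+7+3+1=32
q^24  k|24↦f(k): 1:1 2:2 3:3 4:4 6:6 8:8 12:12 24:24  a_24=60
[q^26] f(1)=1,f(2)=2,f(13)=13,f(26)=26 ⇒ 42

18, 24, 32, 60, 42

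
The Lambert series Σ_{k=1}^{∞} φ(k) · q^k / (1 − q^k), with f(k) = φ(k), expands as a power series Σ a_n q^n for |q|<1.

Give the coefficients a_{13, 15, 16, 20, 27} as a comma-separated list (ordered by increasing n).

n=13: 1·13 13·1  φ→[1+12]=13
d|15:{15,5,3,1}  Σφ=8+4+2+1=15
d|16:{1,2,4,8,16}  Σφ=1+1+2+4+8=16
[q^20] φ(20)=8,φ(10)=4,φ(5)=4,φ(4)=2,φ(2)=1,φ(1)=1 ⇒ 20
[q^27] φ(27)=18,φ(9)=6,φ(3)=2,φ(1)=1 ⇒ 27

13, 15, 16, 20, 27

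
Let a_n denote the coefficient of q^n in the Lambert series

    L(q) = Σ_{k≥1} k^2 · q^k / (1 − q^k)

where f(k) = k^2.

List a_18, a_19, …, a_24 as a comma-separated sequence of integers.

[q^18] f(1)=1,f(2)=4,f(3)=9,f(6)=36,f(9)=81,f(18)=324 ⇒ 455
n=19: 1·19 19·1  f→[1+361]=362
d|20:{1,2,4,5,10,20}  Σf=1+4+16+25+100+400=546
n=21: 21·1 7·3 3·7 1·21  f→[441+49+9+1]=500
d|22:{22,11,2,1}  Σf=484+121+4+1=610
q^23  k|23↦f(k): 1:1 23:529  a_23=530
n=24: 24·1 12·2 8·3 6·4 4·6 3·8 2·12 1·24  f→[576+144+64+36+16+9+4+1]=850

455, 362, 546, 500, 610, 530, 850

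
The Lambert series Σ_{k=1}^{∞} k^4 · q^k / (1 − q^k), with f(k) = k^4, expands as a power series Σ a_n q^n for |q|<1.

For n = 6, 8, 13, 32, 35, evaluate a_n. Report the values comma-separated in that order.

1394, 4369, 28562, 1118481, 1503652

d|6:{1,2,3,6}  Σf=1+16+81+1296=1394
n=8: 1·8 2·4 4·2 8·1  f→[1+16+256+4096]=4369
[q^13] f(13)=28561,f(1)=1 ⇒ 28562
n=32: 32·1 16·2 8·4 4·8 2·16 1·32  f→[1048576+65536+4096+256+16+1]=1118481
n=35: 1·35 5·7 7·5 35·1  f→[1+625+2401+1500625]=1503652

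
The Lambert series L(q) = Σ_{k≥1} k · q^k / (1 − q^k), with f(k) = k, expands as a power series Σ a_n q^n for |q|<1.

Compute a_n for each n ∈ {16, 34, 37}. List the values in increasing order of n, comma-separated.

[q^16] f(1)=1,f(2)=2,f(4)=4,f(8)=8,f(16)=16 ⇒ 31
d|34:{1,2,17,34}  Σf=1+2+17+34=54
n=37: 1·37 37·1  f→[1+37]=38

31, 54, 38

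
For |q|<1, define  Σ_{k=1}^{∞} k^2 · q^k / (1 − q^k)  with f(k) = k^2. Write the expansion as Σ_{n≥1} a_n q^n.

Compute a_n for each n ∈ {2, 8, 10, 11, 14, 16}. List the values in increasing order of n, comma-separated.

n=2: 1·2 2·1  f→[1+4]=5
q^8  k|8↦f(k): 8:64 4:16 2:4 1:1  a_8=85
q^10  k|10↦f(k): 10:100 5:25 2:4 1:1  a_10=130
n=11: 11·1 1·11  f→[121+1]=122
n=14: 14·1 7·2 2·7 1·14  f→[196+49+4+1]=250
[q^16] f(1)=1,f(2)=4,f(4)=16,f(8)=64,f(16)=256 ⇒ 341

5, 85, 130, 122, 250, 341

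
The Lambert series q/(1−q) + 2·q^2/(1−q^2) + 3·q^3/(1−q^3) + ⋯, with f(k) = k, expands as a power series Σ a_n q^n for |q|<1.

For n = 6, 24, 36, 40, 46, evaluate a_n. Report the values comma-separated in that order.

[q^6] f(6)=6,f(3)=3,f(2)=2,f(1)=1 ⇒ 12
d|24:{24,12,8,6,4,3,2,1}  Σf=24+12+8+6+4+3+2+1=60
n=36: 1·36 2·18 3·12 4·9 6·6 9·4 12·3 18·2 36·1  f→[1+2+3+4+6+9+12+18+36]=91
d|40:{1,2,4,5,8,10,20,40}  Σf=1+2+4+5+8+10+20+40=90
n=46: 1·46 2·23 23·2 46·1  f→[1+2+23+46]=72

12, 60, 91, 90, 72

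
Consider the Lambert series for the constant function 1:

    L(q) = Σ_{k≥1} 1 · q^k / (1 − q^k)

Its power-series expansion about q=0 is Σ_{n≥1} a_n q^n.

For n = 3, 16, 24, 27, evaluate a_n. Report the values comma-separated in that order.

[q^3] f(3)=1,f(1)=1 ⇒ 2
n=16: 16·1 8·2 4·4 2·8 1·16  f→[1+1+1+1+1]=5
n=24: 24·1 12·2 8·3 6·4 4·6 3·8 2·12 1·24  f→[1+1+1+1+1+1+1+1]=8
d|27:{1,3,9,27}  Σf=1+1+1+1=4

2, 5, 8, 4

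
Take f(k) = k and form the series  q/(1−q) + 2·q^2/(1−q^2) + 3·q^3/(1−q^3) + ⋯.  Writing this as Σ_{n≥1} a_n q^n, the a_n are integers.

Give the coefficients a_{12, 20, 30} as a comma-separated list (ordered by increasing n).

28, 42, 72

n=12: 1·12 2·6 3·4 4·3 6·2 12·1  f→[1+2+3+4+6+12]=28
[q^20] f(20)=20,f(10)=10,f(5)=5,f(4)=4,f(2)=2,f(1)=1 ⇒ 42
d|30:{1,2,3,5,6,10,15,30}  Σf=1+2+3+5+6+10+15+30=72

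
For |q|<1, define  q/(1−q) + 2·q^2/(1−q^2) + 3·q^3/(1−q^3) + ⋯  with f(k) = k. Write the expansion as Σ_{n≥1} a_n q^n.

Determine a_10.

q^10  k|10↦f(k): 1:1 2:2 5:5 10:10  a_10=18

a_10 = 18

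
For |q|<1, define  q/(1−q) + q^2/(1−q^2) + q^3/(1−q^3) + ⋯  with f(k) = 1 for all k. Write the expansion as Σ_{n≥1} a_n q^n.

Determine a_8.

[q^8] f(8)=1,f(4)=1,f(2)=1,f(1)=1 ⇒ 4

a_8 = 4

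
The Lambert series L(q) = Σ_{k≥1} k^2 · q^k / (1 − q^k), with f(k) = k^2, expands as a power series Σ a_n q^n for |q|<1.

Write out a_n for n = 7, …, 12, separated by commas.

d|7:{7,1}  Σf=49+1=50
q^8  k|8↦f(k): 8:64 4:16 2:4 1:1  a_8=85
[q^9] f(1)=1,f(3)=9,f(9)=81 ⇒ 91
d|10:{1,2,5,10}  Σf=1+4+25+100=130
q^11  k|11↦f(k): 11:121 1:1  a_11=122
n=12: 1·12 2·6 3·4 4·3 6·2 12·1  f→[1+4+9+16+36+144]=210

50, 85, 91, 130, 122, 210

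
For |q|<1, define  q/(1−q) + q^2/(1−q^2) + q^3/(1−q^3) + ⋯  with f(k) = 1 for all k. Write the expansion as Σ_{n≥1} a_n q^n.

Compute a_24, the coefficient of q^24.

q^24  k|24↦f(k): 1:1 2:1 3:1 4:1 6:1 8:1 12:1 24:1  a_24=8

a_24 = 8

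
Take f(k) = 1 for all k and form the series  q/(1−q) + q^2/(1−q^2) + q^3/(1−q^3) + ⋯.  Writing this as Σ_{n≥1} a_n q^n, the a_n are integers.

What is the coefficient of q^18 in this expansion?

a_18 = 6

q^18  k|18↦f(k): 1:1 2:1 3:1 6:1 9:1 18:1  a_18=6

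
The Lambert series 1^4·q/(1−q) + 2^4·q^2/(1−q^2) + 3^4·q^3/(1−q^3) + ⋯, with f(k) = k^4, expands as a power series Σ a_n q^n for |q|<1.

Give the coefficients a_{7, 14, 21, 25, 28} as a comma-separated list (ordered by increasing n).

2402, 40834, 196964, 391251, 655746

d|7:{1,7}  Σf=1+2401=2402
[q^14] f(14)=38416,f(7)=2401,f(2)=16,f(1)=1 ⇒ 40834
d|21:{1,3,7,21}  Σf=1+81+2401+194481=196964
q^25  k|25↦f(k): 1:1 5:625 25:390625  a_25=391251
[q^28] f(1)=1,f(2)=16,f(4)=256,f(7)=2401,f(14)=38416,f(28)=614656 ⇒ 655746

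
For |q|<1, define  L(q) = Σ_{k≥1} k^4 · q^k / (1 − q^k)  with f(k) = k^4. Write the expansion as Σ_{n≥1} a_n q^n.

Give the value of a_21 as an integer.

a_21 = 196964

q^21  k|21↦f(k): 1:1 3:81 7:2401 21:194481  a_21=196964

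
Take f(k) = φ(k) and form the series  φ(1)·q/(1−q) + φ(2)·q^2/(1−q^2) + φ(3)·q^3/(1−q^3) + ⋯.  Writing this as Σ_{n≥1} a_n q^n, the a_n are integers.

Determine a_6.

n=6: 1·6 2·3 3·2 6·1  φ→[1+1+2+2]=6

a_6 = 6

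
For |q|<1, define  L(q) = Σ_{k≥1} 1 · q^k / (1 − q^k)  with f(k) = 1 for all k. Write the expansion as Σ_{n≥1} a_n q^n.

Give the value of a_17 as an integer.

a_17 = 2

q^17  k|17↦f(k): 1:1 17:1  a_17=2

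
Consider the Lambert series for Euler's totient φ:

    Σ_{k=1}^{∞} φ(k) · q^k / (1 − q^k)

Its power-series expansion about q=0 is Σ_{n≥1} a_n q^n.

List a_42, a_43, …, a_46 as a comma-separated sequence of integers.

q^42  k|42↦φ(k): 1:1 2:1 3:2 6:2 7:6 14:6 21:12 42:12  a_42=42
q^43  k|43↦φ(k): 1:1 43:42  a_43=43
q^44  k|44↦φ(k): 1:1 2:1 4:2 11:10 22:10 44:20  a_44=44
[q^45] φ(1)=1,φ(3)=2,φ(5)=4,φ(9)=6,φ(15)=8,φ(45)=24 ⇒ 45
q^46  k|46↦φ(k): 1:1 2:1 23:22 46:22  a_46=46

42, 43, 44, 45, 46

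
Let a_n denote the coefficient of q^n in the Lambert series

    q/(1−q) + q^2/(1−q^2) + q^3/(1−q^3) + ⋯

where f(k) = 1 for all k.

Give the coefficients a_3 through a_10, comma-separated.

2, 3, 2, 4, 2, 4, 3, 4

q^3  k|3↦f(k): 3:1 1:1  a_3=2
n=4: 4·1 2·2 1·4  f→[1+1+1]=3
n=5: 5·1 1·5  f→[1+1]=2
d|6:{6,3,2,1}  Σf=1+1+1+1=4
[q^7] f(1)=1,f(7)=1 ⇒ 2
q^8  k|8↦f(k): 1:1 2:1 4:1 8:1  a_8=4
[q^9] f(1)=1,f(3)=1,f(9)=1 ⇒ 3
[q^10] f(1)=1,f(2)=1,f(5)=1,f(10)=1 ⇒ 4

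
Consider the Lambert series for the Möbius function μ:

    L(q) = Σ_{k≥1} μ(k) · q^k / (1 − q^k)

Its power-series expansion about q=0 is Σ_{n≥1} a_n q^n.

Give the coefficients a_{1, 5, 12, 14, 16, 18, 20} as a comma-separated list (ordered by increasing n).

1, 0, 0, 0, 0, 0, 0

q^1  k|1↦μ(k): 1:1  a_1=1
q^5  k|5↦μ(k): 1:1 5:-1  a_5=0
q^12  k|12↦μ(k): 1:1 2:-1 3:-1 4:0 6:1 12:0  a_12=0
q^14  k|14↦μ(k): 14:1 7:-1 2:-1 1:1  a_14=0
d|16:{16,8,4,2,1}  Σμ=0+0+0+(-1)+1=0
[q^18] μ(1)=1,μ(2)=-1,μ(3)=-1,μ(6)=1,μ(9)=0,μ(18)=0 ⇒ 0
q^20  k|20↦μ(k): 20:0 10:1 5:-1 4:0 2:-1 1:1  a_20=0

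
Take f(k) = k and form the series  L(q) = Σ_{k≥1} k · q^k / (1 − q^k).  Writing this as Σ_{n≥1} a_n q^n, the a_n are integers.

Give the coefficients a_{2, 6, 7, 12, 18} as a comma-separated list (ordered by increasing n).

3, 12, 8, 28, 39

[q^2] f(2)=2,f(1)=1 ⇒ 3
n=6: 6·1 3·2 2·3 1·6  f→[6+3+2+1]=12
n=7: 1·7 7·1  f→[1+7]=8
q^12  k|12↦f(k): 12:12 6:6 4:4 3:3 2:2 1:1  a_12=28
[q^18] f(1)=1,f(2)=2,f(3)=3,f(6)=6,f(9)=9,f(18)=18 ⇒ 39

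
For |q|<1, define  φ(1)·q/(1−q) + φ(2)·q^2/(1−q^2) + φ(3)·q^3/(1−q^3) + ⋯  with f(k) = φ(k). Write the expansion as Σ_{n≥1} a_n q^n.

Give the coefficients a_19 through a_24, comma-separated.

q^19  k|19↦φ(k): 1:1 19:18  a_19=19
[q^20] φ(20)=8,φ(10)=4,φ(5)=4,φ(4)=2,φ(2)=1,φ(1)=1 ⇒ 20
d|21:{1,3,7,21}  Σφ=1+2+6+12=21
[q^22] φ(22)=10,φ(11)=10,φ(2)=1,φ(1)=1 ⇒ 22
[q^23] φ(23)=22,φ(1)=1 ⇒ 23
n=24: 24·1 12·2 8·3 6·4 4·6 3·8 2·12 1·24  φ→[8+4+4+2+2+2+1+1]=24

19, 20, 21, 22, 23, 24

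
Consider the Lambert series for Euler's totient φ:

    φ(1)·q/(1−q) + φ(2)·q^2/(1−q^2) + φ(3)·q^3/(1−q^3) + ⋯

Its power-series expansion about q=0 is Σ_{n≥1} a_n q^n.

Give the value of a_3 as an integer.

d|3:{1,3}  Σφ=1+2=3

a_3 = 3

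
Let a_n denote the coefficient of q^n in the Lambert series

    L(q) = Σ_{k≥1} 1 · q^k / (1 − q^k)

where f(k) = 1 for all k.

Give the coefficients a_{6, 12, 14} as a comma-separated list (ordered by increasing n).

d|6:{6,3,2,1}  Σf=1+1+1+1=4
d|12:{12,6,4,3,2,1}  Σf=1+1+1+1+1+1=6
d|14:{14,7,2,1}  Σf=1+1+1+1=4

4, 6, 4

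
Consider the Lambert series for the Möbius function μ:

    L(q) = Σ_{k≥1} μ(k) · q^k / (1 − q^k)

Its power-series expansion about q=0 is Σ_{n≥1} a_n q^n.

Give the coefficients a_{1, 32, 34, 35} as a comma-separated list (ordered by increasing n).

[q^1] μ(1)=1 ⇒ 1
[q^32] μ(1)=1,μ(2)=-1,μ(4)=0,μ(8)=0,μ(16)=0,μ(32)=0 ⇒ 0
d|34:{1,2,17,34}  Σμ=1+(-1)+(-1)+1=0
q^35  k|35↦μ(k): 35:1 7:-1 5:-1 1:1  a_35=0

1, 0, 0, 0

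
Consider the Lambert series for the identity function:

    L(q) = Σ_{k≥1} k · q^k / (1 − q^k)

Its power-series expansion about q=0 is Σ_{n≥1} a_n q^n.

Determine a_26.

a_26 = 42

q^26  k|26↦f(k): 1:1 2:2 13:13 26:26  a_26=42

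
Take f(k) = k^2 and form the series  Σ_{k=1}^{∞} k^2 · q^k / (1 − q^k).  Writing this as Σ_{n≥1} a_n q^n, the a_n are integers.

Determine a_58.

d|58:{1,2,29,58}  Σf=1+4+841+3364=4210

a_58 = 4210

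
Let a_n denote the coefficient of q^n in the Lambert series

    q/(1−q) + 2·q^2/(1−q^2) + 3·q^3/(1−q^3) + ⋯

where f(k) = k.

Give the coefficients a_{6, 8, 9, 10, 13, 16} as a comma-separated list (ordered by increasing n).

d|6:{1,2,3,6}  Σf=1+2+3+6=12
q^8  k|8↦f(k): 8:8 4:4 2:2 1:1  a_8=15
q^9  k|9↦f(k): 9:9 3:3 1:1  a_9=13
d|10:{10,5,2,1}  Σf=10+5+2+1=18
n=13: 13·1 1·13  f→[13+1]=14
[q^16] f(1)=1,f(2)=2,f(4)=4,f(8)=8,f(16)=16 ⇒ 31

12, 15, 13, 18, 14, 31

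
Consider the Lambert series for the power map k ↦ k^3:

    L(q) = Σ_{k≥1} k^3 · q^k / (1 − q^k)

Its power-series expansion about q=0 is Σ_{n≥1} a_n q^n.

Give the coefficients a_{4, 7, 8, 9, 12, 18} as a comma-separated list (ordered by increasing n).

73, 344, 585, 757, 2044, 6813

[q^4] f(4)=64,f(2)=8,f(1)=1 ⇒ 73
d|7:{7,1}  Σf=343+1=344
n=8: 8·1 4·2 2·4 1·8  f→[512+64+8+1]=585
[q^9] f(1)=1,f(3)=27,f(9)=729 ⇒ 757
q^12  k|12↦f(k): 1:1 2:8 3:27 4:64 6:216 12:1728  a_12=2044
n=18: 18·1 9·2 6·3 3·6 2·9 1·18  f→[5832+729+216+27+8+1]=6813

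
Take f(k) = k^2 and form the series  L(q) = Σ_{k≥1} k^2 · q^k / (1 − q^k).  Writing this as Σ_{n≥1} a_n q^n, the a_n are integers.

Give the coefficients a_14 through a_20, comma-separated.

250, 260, 341, 290, 455, 362, 546

d|14:{14,7,2,1}  Σf=196+49+4+1=250
n=15: 15·1 5·3 3·5 1·15  f→[225+25+9+1]=260
q^16  k|16↦f(k): 1:1 2:4 4:16 8:64 16:256  a_16=341
[q^17] f(1)=1,f(17)=289 ⇒ 290
n=18: 1·18 2·9 3·6 6·3 9·2 18·1  f→[1+4+9+36+81+324]=455
[q^19] f(19)=361,f(1)=1 ⇒ 362
q^20  k|20↦f(k): 1:1 2:4 4:16 5:25 10:100 20:400  a_20=546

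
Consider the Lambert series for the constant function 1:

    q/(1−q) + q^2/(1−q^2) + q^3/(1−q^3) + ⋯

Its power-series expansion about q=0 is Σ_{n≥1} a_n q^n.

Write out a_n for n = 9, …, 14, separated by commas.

3, 4, 2, 6, 2, 4

d|9:{1,3,9}  Σf=1+1+1=3
[q^10] f(10)=1,f(5)=1,f(2)=1,f(1)=1 ⇒ 4
[q^11] f(1)=1,f(11)=1 ⇒ 2
[q^12] f(12)=1,f(6)=1,f(4)=1,f(3)=1,f(2)=1,f(1)=1 ⇒ 6
[q^13] f(1)=1,f(13)=1 ⇒ 2
[q^14] f(1)=1,f(2)=1,f(7)=1,f(14)=1 ⇒ 4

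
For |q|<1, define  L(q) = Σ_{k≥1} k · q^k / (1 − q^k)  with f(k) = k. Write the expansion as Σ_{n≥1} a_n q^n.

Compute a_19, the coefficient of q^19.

d|19:{19,1}  Σf=19+1=20

a_19 = 20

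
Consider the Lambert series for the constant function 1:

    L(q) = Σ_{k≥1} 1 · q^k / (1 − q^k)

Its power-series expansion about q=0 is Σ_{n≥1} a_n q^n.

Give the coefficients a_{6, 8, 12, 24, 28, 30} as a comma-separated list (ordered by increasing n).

n=6: 6·1 3·2 2·3 1·6  f→[1+1+1+1]=4
d|8:{1,2,4,8}  Σf=1+1+1+1=4
q^12  k|12↦f(k): 12:1 6:1 4:1 3:1 2:1 1:1  a_12=6
n=24: 24·1 12·2 8·3 6·4 4·6 3·8 2·12 1·24  f→[1+1+1+1+1+1+1+1]=8
q^28  k|28↦f(k): 1:1 2:1 4:1 7:1 14:1 28:1  a_28=6
q^30  k|30↦f(k): 30:1 15:1 10:1 6:1 5:1 3:1 2:1 1:1  a_30=8

4, 4, 6, 8, 6, 8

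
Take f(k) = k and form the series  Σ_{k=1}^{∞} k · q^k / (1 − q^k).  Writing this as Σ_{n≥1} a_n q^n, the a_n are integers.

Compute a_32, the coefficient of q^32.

a_32 = 63

q^32  k|32↦f(k): 1:1 2:2 4:4 8:8 16:16 32:32  a_32=63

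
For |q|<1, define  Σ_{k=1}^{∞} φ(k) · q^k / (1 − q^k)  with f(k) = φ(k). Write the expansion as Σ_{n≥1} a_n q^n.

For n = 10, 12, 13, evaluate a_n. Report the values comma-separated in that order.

n=10: 10·1 5·2 2·5 1·10  φ→[4+4+1+1]=10
d|12:{1,2,3,4,6,12}  Σφ=1+1+2+2+2+4=12
[q^13] φ(13)=12,φ(1)=1 ⇒ 13

10, 12, 13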